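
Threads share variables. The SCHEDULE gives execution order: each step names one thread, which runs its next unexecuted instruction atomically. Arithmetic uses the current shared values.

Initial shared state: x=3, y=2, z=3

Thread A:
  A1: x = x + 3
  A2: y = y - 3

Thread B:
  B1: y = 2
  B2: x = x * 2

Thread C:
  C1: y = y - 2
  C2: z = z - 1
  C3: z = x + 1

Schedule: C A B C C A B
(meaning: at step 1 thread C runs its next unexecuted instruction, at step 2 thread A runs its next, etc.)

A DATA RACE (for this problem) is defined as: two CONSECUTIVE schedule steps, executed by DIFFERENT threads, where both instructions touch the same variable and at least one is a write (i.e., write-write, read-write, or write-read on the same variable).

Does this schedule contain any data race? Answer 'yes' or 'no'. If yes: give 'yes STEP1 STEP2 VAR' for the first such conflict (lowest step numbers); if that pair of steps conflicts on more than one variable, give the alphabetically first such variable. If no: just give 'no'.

Steps 1,2: C(r=y,w=y) vs A(r=x,w=x). No conflict.
Steps 2,3: A(r=x,w=x) vs B(r=-,w=y). No conflict.
Steps 3,4: B(r=-,w=y) vs C(r=z,w=z). No conflict.
Steps 4,5: same thread (C). No race.
Steps 5,6: C(r=x,w=z) vs A(r=y,w=y). No conflict.
Steps 6,7: A(r=y,w=y) vs B(r=x,w=x). No conflict.

Answer: no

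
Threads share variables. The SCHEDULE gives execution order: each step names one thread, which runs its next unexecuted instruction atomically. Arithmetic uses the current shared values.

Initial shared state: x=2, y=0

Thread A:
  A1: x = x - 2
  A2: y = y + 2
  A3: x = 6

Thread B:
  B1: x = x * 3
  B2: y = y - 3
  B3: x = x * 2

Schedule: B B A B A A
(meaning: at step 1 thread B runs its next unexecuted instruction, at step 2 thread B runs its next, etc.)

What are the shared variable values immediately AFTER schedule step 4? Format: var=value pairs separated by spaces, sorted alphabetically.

Answer: x=8 y=-3

Derivation:
Step 1: thread B executes B1 (x = x * 3). Shared: x=6 y=0. PCs: A@0 B@1
Step 2: thread B executes B2 (y = y - 3). Shared: x=6 y=-3. PCs: A@0 B@2
Step 3: thread A executes A1 (x = x - 2). Shared: x=4 y=-3. PCs: A@1 B@2
Step 4: thread B executes B3 (x = x * 2). Shared: x=8 y=-3. PCs: A@1 B@3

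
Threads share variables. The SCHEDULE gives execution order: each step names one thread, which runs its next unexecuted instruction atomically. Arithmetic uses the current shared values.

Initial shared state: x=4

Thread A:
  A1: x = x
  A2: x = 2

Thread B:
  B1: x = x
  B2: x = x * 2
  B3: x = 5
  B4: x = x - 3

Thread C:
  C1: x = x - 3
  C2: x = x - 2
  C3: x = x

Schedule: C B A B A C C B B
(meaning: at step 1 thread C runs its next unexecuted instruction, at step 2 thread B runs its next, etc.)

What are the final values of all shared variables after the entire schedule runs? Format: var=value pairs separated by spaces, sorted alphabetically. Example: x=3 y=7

Answer: x=2

Derivation:
Step 1: thread C executes C1 (x = x - 3). Shared: x=1. PCs: A@0 B@0 C@1
Step 2: thread B executes B1 (x = x). Shared: x=1. PCs: A@0 B@1 C@1
Step 3: thread A executes A1 (x = x). Shared: x=1. PCs: A@1 B@1 C@1
Step 4: thread B executes B2 (x = x * 2). Shared: x=2. PCs: A@1 B@2 C@1
Step 5: thread A executes A2 (x = 2). Shared: x=2. PCs: A@2 B@2 C@1
Step 6: thread C executes C2 (x = x - 2). Shared: x=0. PCs: A@2 B@2 C@2
Step 7: thread C executes C3 (x = x). Shared: x=0. PCs: A@2 B@2 C@3
Step 8: thread B executes B3 (x = 5). Shared: x=5. PCs: A@2 B@3 C@3
Step 9: thread B executes B4 (x = x - 3). Shared: x=2. PCs: A@2 B@4 C@3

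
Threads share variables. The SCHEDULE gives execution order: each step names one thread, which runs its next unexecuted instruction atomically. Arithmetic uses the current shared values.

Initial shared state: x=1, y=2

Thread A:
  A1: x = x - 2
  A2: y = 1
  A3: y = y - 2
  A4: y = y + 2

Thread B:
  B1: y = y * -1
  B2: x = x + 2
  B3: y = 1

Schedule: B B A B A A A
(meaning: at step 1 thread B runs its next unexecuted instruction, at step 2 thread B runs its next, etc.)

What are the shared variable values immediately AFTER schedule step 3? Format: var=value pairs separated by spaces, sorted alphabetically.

Step 1: thread B executes B1 (y = y * -1). Shared: x=1 y=-2. PCs: A@0 B@1
Step 2: thread B executes B2 (x = x + 2). Shared: x=3 y=-2. PCs: A@0 B@2
Step 3: thread A executes A1 (x = x - 2). Shared: x=1 y=-2. PCs: A@1 B@2

Answer: x=1 y=-2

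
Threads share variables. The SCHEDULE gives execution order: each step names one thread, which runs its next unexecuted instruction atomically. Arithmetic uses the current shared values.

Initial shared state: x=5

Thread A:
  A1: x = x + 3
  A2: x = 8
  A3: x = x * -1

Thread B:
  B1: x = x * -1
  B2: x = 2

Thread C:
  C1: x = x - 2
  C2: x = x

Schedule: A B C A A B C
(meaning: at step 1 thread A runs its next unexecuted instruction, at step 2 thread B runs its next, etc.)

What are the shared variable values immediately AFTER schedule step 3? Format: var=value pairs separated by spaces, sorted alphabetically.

Step 1: thread A executes A1 (x = x + 3). Shared: x=8. PCs: A@1 B@0 C@0
Step 2: thread B executes B1 (x = x * -1). Shared: x=-8. PCs: A@1 B@1 C@0
Step 3: thread C executes C1 (x = x - 2). Shared: x=-10. PCs: A@1 B@1 C@1

Answer: x=-10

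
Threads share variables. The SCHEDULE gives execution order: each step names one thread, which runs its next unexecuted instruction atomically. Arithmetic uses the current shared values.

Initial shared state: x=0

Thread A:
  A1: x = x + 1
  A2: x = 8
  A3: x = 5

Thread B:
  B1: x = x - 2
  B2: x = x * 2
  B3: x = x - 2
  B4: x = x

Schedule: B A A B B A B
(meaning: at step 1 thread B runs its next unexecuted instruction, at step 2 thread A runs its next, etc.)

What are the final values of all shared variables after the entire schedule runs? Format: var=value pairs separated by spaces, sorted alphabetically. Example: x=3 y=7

Step 1: thread B executes B1 (x = x - 2). Shared: x=-2. PCs: A@0 B@1
Step 2: thread A executes A1 (x = x + 1). Shared: x=-1. PCs: A@1 B@1
Step 3: thread A executes A2 (x = 8). Shared: x=8. PCs: A@2 B@1
Step 4: thread B executes B2 (x = x * 2). Shared: x=16. PCs: A@2 B@2
Step 5: thread B executes B3 (x = x - 2). Shared: x=14. PCs: A@2 B@3
Step 6: thread A executes A3 (x = 5). Shared: x=5. PCs: A@3 B@3
Step 7: thread B executes B4 (x = x). Shared: x=5. PCs: A@3 B@4

Answer: x=5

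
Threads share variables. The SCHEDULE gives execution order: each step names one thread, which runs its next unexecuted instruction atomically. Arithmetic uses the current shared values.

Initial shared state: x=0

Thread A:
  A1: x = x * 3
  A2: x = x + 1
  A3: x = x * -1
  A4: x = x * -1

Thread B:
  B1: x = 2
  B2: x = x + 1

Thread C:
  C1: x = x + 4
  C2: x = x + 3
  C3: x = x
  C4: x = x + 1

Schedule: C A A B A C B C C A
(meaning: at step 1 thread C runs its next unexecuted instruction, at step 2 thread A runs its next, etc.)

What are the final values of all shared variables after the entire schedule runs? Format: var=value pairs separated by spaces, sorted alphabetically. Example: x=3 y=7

Answer: x=-3

Derivation:
Step 1: thread C executes C1 (x = x + 4). Shared: x=4. PCs: A@0 B@0 C@1
Step 2: thread A executes A1 (x = x * 3). Shared: x=12. PCs: A@1 B@0 C@1
Step 3: thread A executes A2 (x = x + 1). Shared: x=13. PCs: A@2 B@0 C@1
Step 4: thread B executes B1 (x = 2). Shared: x=2. PCs: A@2 B@1 C@1
Step 5: thread A executes A3 (x = x * -1). Shared: x=-2. PCs: A@3 B@1 C@1
Step 6: thread C executes C2 (x = x + 3). Shared: x=1. PCs: A@3 B@1 C@2
Step 7: thread B executes B2 (x = x + 1). Shared: x=2. PCs: A@3 B@2 C@2
Step 8: thread C executes C3 (x = x). Shared: x=2. PCs: A@3 B@2 C@3
Step 9: thread C executes C4 (x = x + 1). Shared: x=3. PCs: A@3 B@2 C@4
Step 10: thread A executes A4 (x = x * -1). Shared: x=-3. PCs: A@4 B@2 C@4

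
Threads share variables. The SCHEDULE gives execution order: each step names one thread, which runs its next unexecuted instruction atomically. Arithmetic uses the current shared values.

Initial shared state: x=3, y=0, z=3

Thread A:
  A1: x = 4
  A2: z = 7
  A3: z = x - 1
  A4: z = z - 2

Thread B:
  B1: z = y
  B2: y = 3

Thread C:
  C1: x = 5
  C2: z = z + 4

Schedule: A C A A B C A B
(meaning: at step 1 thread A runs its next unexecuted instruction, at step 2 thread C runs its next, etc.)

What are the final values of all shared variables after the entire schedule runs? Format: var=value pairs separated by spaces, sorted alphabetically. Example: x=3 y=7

Step 1: thread A executes A1 (x = 4). Shared: x=4 y=0 z=3. PCs: A@1 B@0 C@0
Step 2: thread C executes C1 (x = 5). Shared: x=5 y=0 z=3. PCs: A@1 B@0 C@1
Step 3: thread A executes A2 (z = 7). Shared: x=5 y=0 z=7. PCs: A@2 B@0 C@1
Step 4: thread A executes A3 (z = x - 1). Shared: x=5 y=0 z=4. PCs: A@3 B@0 C@1
Step 5: thread B executes B1 (z = y). Shared: x=5 y=0 z=0. PCs: A@3 B@1 C@1
Step 6: thread C executes C2 (z = z + 4). Shared: x=5 y=0 z=4. PCs: A@3 B@1 C@2
Step 7: thread A executes A4 (z = z - 2). Shared: x=5 y=0 z=2. PCs: A@4 B@1 C@2
Step 8: thread B executes B2 (y = 3). Shared: x=5 y=3 z=2. PCs: A@4 B@2 C@2

Answer: x=5 y=3 z=2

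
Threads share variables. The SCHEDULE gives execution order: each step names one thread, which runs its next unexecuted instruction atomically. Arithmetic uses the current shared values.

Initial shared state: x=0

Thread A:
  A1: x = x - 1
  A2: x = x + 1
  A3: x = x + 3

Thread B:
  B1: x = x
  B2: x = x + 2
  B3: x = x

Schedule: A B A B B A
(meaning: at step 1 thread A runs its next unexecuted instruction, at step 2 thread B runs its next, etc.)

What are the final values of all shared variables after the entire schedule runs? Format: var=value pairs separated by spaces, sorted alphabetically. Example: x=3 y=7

Answer: x=5

Derivation:
Step 1: thread A executes A1 (x = x - 1). Shared: x=-1. PCs: A@1 B@0
Step 2: thread B executes B1 (x = x). Shared: x=-1. PCs: A@1 B@1
Step 3: thread A executes A2 (x = x + 1). Shared: x=0. PCs: A@2 B@1
Step 4: thread B executes B2 (x = x + 2). Shared: x=2. PCs: A@2 B@2
Step 5: thread B executes B3 (x = x). Shared: x=2. PCs: A@2 B@3
Step 6: thread A executes A3 (x = x + 3). Shared: x=5. PCs: A@3 B@3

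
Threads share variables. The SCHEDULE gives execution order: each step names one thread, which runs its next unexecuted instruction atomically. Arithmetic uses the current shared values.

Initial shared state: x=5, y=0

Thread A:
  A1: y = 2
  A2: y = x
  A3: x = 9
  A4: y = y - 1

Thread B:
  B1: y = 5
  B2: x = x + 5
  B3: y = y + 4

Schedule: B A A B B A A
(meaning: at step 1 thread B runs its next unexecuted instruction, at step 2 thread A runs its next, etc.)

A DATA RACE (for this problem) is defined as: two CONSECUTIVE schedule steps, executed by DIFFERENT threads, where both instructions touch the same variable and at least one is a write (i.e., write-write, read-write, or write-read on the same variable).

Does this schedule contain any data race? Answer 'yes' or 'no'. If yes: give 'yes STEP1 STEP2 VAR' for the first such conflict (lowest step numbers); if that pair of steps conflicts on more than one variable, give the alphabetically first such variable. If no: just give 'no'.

Steps 1,2: B(y = 5) vs A(y = 2). RACE on y (W-W).
Steps 2,3: same thread (A). No race.
Steps 3,4: A(y = x) vs B(x = x + 5). RACE on x (R-W).
Steps 4,5: same thread (B). No race.
Steps 5,6: B(r=y,w=y) vs A(r=-,w=x). No conflict.
Steps 6,7: same thread (A). No race.
First conflict at steps 1,2.

Answer: yes 1 2 y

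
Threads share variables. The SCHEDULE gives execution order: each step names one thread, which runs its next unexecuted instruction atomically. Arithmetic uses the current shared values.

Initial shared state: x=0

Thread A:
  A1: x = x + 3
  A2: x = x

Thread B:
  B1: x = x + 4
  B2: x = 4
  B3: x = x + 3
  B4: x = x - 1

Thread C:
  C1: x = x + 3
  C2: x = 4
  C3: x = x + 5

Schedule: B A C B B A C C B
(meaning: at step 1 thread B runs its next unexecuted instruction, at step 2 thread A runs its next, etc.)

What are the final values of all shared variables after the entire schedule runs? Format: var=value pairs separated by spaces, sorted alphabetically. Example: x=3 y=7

Answer: x=8

Derivation:
Step 1: thread B executes B1 (x = x + 4). Shared: x=4. PCs: A@0 B@1 C@0
Step 2: thread A executes A1 (x = x + 3). Shared: x=7. PCs: A@1 B@1 C@0
Step 3: thread C executes C1 (x = x + 3). Shared: x=10. PCs: A@1 B@1 C@1
Step 4: thread B executes B2 (x = 4). Shared: x=4. PCs: A@1 B@2 C@1
Step 5: thread B executes B3 (x = x + 3). Shared: x=7. PCs: A@1 B@3 C@1
Step 6: thread A executes A2 (x = x). Shared: x=7. PCs: A@2 B@3 C@1
Step 7: thread C executes C2 (x = 4). Shared: x=4. PCs: A@2 B@3 C@2
Step 8: thread C executes C3 (x = x + 5). Shared: x=9. PCs: A@2 B@3 C@3
Step 9: thread B executes B4 (x = x - 1). Shared: x=8. PCs: A@2 B@4 C@3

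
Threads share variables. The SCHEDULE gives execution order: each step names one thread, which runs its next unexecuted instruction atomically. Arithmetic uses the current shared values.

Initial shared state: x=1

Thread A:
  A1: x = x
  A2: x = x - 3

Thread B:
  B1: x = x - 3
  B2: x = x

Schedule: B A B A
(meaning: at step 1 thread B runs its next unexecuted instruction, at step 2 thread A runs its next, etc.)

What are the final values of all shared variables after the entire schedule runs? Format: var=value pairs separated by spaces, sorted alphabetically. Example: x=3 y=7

Answer: x=-5

Derivation:
Step 1: thread B executes B1 (x = x - 3). Shared: x=-2. PCs: A@0 B@1
Step 2: thread A executes A1 (x = x). Shared: x=-2. PCs: A@1 B@1
Step 3: thread B executes B2 (x = x). Shared: x=-2. PCs: A@1 B@2
Step 4: thread A executes A2 (x = x - 3). Shared: x=-5. PCs: A@2 B@2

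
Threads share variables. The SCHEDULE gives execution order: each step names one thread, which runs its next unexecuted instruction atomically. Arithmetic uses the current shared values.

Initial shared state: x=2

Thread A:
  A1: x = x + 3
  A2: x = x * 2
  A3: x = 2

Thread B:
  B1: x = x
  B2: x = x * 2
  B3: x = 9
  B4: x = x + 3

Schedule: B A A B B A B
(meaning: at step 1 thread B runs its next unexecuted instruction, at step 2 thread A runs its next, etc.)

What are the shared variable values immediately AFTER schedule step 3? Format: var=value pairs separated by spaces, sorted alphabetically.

Step 1: thread B executes B1 (x = x). Shared: x=2. PCs: A@0 B@1
Step 2: thread A executes A1 (x = x + 3). Shared: x=5. PCs: A@1 B@1
Step 3: thread A executes A2 (x = x * 2). Shared: x=10. PCs: A@2 B@1

Answer: x=10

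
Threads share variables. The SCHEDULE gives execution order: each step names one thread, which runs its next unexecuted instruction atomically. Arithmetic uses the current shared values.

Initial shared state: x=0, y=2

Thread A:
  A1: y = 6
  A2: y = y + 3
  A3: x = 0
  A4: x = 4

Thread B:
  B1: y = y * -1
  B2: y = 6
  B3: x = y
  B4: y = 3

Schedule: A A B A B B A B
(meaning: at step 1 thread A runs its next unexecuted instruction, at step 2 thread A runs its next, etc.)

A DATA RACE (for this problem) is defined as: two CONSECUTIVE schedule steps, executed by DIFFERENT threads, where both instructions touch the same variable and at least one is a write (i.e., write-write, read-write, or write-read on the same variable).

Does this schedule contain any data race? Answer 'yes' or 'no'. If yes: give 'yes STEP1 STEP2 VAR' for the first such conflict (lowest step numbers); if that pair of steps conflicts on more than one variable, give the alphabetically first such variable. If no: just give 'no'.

Answer: yes 2 3 y

Derivation:
Steps 1,2: same thread (A). No race.
Steps 2,3: A(y = y + 3) vs B(y = y * -1). RACE on y (W-W).
Steps 3,4: B(r=y,w=y) vs A(r=-,w=x). No conflict.
Steps 4,5: A(r=-,w=x) vs B(r=-,w=y). No conflict.
Steps 5,6: same thread (B). No race.
Steps 6,7: B(x = y) vs A(x = 4). RACE on x (W-W).
Steps 7,8: A(r=-,w=x) vs B(r=-,w=y). No conflict.
First conflict at steps 2,3.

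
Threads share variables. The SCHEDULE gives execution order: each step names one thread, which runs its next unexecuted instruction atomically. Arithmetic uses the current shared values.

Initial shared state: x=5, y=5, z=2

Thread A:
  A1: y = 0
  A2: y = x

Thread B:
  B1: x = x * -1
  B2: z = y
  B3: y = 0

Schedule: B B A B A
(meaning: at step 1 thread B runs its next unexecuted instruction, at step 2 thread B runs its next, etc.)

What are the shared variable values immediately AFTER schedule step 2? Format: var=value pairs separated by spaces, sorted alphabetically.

Step 1: thread B executes B1 (x = x * -1). Shared: x=-5 y=5 z=2. PCs: A@0 B@1
Step 2: thread B executes B2 (z = y). Shared: x=-5 y=5 z=5. PCs: A@0 B@2

Answer: x=-5 y=5 z=5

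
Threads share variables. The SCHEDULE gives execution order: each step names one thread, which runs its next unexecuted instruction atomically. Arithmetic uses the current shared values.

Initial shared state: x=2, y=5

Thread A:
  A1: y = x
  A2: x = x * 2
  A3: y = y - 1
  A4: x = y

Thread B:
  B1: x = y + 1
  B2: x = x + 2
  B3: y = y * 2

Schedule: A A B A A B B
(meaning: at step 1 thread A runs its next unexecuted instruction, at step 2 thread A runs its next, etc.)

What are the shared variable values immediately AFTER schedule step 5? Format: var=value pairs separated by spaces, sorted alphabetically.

Answer: x=1 y=1

Derivation:
Step 1: thread A executes A1 (y = x). Shared: x=2 y=2. PCs: A@1 B@0
Step 2: thread A executes A2 (x = x * 2). Shared: x=4 y=2. PCs: A@2 B@0
Step 3: thread B executes B1 (x = y + 1). Shared: x=3 y=2. PCs: A@2 B@1
Step 4: thread A executes A3 (y = y - 1). Shared: x=3 y=1. PCs: A@3 B@1
Step 5: thread A executes A4 (x = y). Shared: x=1 y=1. PCs: A@4 B@1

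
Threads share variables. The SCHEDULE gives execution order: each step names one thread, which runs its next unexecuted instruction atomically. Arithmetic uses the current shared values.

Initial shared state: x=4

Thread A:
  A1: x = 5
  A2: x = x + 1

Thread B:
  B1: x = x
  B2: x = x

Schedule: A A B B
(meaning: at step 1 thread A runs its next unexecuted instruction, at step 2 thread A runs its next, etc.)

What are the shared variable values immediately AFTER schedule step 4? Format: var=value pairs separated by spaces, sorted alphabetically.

Step 1: thread A executes A1 (x = 5). Shared: x=5. PCs: A@1 B@0
Step 2: thread A executes A2 (x = x + 1). Shared: x=6. PCs: A@2 B@0
Step 3: thread B executes B1 (x = x). Shared: x=6. PCs: A@2 B@1
Step 4: thread B executes B2 (x = x). Shared: x=6. PCs: A@2 B@2

Answer: x=6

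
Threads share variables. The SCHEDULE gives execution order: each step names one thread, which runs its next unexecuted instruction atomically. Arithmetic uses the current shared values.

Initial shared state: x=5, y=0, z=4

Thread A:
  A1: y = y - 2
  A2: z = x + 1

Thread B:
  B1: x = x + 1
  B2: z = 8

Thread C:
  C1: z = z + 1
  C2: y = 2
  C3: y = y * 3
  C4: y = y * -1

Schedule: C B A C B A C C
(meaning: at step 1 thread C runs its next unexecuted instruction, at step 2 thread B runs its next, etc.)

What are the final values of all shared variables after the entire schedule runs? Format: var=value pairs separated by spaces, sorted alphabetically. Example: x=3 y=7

Step 1: thread C executes C1 (z = z + 1). Shared: x=5 y=0 z=5. PCs: A@0 B@0 C@1
Step 2: thread B executes B1 (x = x + 1). Shared: x=6 y=0 z=5. PCs: A@0 B@1 C@1
Step 3: thread A executes A1 (y = y - 2). Shared: x=6 y=-2 z=5. PCs: A@1 B@1 C@1
Step 4: thread C executes C2 (y = 2). Shared: x=6 y=2 z=5. PCs: A@1 B@1 C@2
Step 5: thread B executes B2 (z = 8). Shared: x=6 y=2 z=8. PCs: A@1 B@2 C@2
Step 6: thread A executes A2 (z = x + 1). Shared: x=6 y=2 z=7. PCs: A@2 B@2 C@2
Step 7: thread C executes C3 (y = y * 3). Shared: x=6 y=6 z=7. PCs: A@2 B@2 C@3
Step 8: thread C executes C4 (y = y * -1). Shared: x=6 y=-6 z=7. PCs: A@2 B@2 C@4

Answer: x=6 y=-6 z=7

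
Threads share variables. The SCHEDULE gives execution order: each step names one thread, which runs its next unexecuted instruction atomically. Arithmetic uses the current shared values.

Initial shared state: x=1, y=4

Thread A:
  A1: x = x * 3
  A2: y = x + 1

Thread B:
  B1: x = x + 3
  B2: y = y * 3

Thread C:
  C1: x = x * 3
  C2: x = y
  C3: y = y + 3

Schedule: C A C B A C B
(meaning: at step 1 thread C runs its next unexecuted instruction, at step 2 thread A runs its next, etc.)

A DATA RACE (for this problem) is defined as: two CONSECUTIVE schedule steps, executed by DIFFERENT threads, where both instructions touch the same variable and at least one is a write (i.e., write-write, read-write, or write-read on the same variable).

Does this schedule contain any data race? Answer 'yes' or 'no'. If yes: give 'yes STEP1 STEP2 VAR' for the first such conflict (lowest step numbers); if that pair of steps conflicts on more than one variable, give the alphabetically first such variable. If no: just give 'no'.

Steps 1,2: C(x = x * 3) vs A(x = x * 3). RACE on x (W-W).
Steps 2,3: A(x = x * 3) vs C(x = y). RACE on x (W-W).
Steps 3,4: C(x = y) vs B(x = x + 3). RACE on x (W-W).
Steps 4,5: B(x = x + 3) vs A(y = x + 1). RACE on x (W-R).
Steps 5,6: A(y = x + 1) vs C(y = y + 3). RACE on y (W-W).
Steps 6,7: C(y = y + 3) vs B(y = y * 3). RACE on y (W-W).
First conflict at steps 1,2.

Answer: yes 1 2 x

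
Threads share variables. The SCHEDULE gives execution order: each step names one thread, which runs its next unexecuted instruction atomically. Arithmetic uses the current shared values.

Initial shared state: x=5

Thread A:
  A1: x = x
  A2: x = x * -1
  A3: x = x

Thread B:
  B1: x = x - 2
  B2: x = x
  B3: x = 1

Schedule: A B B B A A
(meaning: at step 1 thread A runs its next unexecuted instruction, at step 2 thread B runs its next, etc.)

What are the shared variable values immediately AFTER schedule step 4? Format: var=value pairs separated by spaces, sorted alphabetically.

Step 1: thread A executes A1 (x = x). Shared: x=5. PCs: A@1 B@0
Step 2: thread B executes B1 (x = x - 2). Shared: x=3. PCs: A@1 B@1
Step 3: thread B executes B2 (x = x). Shared: x=3. PCs: A@1 B@2
Step 4: thread B executes B3 (x = 1). Shared: x=1. PCs: A@1 B@3

Answer: x=1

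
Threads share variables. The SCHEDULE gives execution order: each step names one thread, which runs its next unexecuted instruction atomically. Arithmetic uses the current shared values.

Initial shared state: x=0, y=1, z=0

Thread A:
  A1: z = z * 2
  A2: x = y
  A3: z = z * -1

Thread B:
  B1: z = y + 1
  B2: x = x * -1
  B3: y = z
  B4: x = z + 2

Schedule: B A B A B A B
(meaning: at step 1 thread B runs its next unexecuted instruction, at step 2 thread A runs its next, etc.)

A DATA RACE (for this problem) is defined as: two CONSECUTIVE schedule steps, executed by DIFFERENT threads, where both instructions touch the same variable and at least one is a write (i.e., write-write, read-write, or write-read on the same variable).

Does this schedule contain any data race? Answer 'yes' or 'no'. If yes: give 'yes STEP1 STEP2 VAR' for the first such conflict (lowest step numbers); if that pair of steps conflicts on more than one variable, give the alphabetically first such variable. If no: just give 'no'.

Steps 1,2: B(z = y + 1) vs A(z = z * 2). RACE on z (W-W).
Steps 2,3: A(r=z,w=z) vs B(r=x,w=x). No conflict.
Steps 3,4: B(x = x * -1) vs A(x = y). RACE on x (W-W).
Steps 4,5: A(x = y) vs B(y = z). RACE on y (R-W).
Steps 5,6: B(y = z) vs A(z = z * -1). RACE on z (R-W).
Steps 6,7: A(z = z * -1) vs B(x = z + 2). RACE on z (W-R).
First conflict at steps 1,2.

Answer: yes 1 2 z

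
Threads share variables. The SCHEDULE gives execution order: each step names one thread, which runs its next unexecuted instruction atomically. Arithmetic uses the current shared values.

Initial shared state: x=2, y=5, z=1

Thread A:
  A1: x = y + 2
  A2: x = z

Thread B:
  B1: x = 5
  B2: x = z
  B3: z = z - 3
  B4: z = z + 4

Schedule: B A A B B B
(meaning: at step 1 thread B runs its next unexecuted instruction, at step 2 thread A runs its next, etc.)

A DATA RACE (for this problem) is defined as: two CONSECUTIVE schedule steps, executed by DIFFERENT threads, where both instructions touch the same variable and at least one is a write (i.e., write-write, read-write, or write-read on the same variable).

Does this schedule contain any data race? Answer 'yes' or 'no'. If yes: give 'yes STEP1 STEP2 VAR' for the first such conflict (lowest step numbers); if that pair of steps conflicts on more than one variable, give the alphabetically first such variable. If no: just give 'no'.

Steps 1,2: B(x = 5) vs A(x = y + 2). RACE on x (W-W).
Steps 2,3: same thread (A). No race.
Steps 3,4: A(x = z) vs B(x = z). RACE on x (W-W).
Steps 4,5: same thread (B). No race.
Steps 5,6: same thread (B). No race.
First conflict at steps 1,2.

Answer: yes 1 2 x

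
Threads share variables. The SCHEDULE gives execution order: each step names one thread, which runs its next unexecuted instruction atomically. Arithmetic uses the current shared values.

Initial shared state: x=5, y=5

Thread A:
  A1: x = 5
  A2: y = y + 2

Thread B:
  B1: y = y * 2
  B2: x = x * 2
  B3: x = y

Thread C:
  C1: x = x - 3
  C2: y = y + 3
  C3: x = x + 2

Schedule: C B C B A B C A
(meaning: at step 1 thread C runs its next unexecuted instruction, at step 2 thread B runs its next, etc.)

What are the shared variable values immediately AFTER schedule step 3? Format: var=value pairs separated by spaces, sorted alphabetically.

Answer: x=2 y=13

Derivation:
Step 1: thread C executes C1 (x = x - 3). Shared: x=2 y=5. PCs: A@0 B@0 C@1
Step 2: thread B executes B1 (y = y * 2). Shared: x=2 y=10. PCs: A@0 B@1 C@1
Step 3: thread C executes C2 (y = y + 3). Shared: x=2 y=13. PCs: A@0 B@1 C@2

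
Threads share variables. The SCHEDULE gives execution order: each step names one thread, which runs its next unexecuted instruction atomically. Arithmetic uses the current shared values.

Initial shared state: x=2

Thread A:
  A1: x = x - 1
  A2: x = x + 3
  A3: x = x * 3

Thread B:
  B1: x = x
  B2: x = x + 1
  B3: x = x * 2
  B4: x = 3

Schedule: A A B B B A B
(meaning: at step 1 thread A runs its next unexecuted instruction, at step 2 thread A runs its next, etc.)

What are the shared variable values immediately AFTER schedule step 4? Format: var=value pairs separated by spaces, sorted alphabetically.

Step 1: thread A executes A1 (x = x - 1). Shared: x=1. PCs: A@1 B@0
Step 2: thread A executes A2 (x = x + 3). Shared: x=4. PCs: A@2 B@0
Step 3: thread B executes B1 (x = x). Shared: x=4. PCs: A@2 B@1
Step 4: thread B executes B2 (x = x + 1). Shared: x=5. PCs: A@2 B@2

Answer: x=5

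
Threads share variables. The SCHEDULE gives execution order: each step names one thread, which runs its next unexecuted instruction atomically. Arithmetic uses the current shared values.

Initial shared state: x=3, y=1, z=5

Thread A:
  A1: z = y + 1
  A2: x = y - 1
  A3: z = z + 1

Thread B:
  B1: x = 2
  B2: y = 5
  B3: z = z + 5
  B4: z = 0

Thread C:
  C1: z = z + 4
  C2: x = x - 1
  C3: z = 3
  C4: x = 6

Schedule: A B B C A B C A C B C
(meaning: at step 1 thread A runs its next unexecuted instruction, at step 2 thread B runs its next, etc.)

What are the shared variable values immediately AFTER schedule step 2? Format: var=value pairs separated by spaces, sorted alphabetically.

Step 1: thread A executes A1 (z = y + 1). Shared: x=3 y=1 z=2. PCs: A@1 B@0 C@0
Step 2: thread B executes B1 (x = 2). Shared: x=2 y=1 z=2. PCs: A@1 B@1 C@0

Answer: x=2 y=1 z=2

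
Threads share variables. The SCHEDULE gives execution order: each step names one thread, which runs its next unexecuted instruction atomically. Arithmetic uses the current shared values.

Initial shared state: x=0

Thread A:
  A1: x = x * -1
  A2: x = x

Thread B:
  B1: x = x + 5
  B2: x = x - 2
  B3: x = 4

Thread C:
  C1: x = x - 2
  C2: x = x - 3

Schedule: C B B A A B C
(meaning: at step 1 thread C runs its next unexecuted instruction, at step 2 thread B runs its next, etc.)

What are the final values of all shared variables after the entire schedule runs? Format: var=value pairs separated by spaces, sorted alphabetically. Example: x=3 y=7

Answer: x=1

Derivation:
Step 1: thread C executes C1 (x = x - 2). Shared: x=-2. PCs: A@0 B@0 C@1
Step 2: thread B executes B1 (x = x + 5). Shared: x=3. PCs: A@0 B@1 C@1
Step 3: thread B executes B2 (x = x - 2). Shared: x=1. PCs: A@0 B@2 C@1
Step 4: thread A executes A1 (x = x * -1). Shared: x=-1. PCs: A@1 B@2 C@1
Step 5: thread A executes A2 (x = x). Shared: x=-1. PCs: A@2 B@2 C@1
Step 6: thread B executes B3 (x = 4). Shared: x=4. PCs: A@2 B@3 C@1
Step 7: thread C executes C2 (x = x - 3). Shared: x=1. PCs: A@2 B@3 C@2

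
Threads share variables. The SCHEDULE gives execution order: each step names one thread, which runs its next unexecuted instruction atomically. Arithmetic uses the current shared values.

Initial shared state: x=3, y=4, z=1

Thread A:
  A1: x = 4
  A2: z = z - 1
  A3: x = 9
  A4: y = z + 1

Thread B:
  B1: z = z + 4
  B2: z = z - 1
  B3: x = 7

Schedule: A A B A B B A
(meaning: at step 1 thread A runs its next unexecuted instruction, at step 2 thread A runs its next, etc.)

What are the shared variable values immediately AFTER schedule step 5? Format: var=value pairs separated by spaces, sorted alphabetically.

Step 1: thread A executes A1 (x = 4). Shared: x=4 y=4 z=1. PCs: A@1 B@0
Step 2: thread A executes A2 (z = z - 1). Shared: x=4 y=4 z=0. PCs: A@2 B@0
Step 3: thread B executes B1 (z = z + 4). Shared: x=4 y=4 z=4. PCs: A@2 B@1
Step 4: thread A executes A3 (x = 9). Shared: x=9 y=4 z=4. PCs: A@3 B@1
Step 5: thread B executes B2 (z = z - 1). Shared: x=9 y=4 z=3. PCs: A@3 B@2

Answer: x=9 y=4 z=3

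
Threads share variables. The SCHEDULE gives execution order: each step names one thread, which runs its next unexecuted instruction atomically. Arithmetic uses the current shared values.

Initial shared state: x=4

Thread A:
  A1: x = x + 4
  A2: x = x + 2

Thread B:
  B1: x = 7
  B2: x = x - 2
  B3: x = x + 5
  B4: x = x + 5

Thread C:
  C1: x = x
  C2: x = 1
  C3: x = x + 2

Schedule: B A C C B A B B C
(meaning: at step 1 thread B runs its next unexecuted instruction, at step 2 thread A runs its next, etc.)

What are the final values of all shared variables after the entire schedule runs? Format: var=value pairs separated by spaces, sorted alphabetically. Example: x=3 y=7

Answer: x=13

Derivation:
Step 1: thread B executes B1 (x = 7). Shared: x=7. PCs: A@0 B@1 C@0
Step 2: thread A executes A1 (x = x + 4). Shared: x=11. PCs: A@1 B@1 C@0
Step 3: thread C executes C1 (x = x). Shared: x=11. PCs: A@1 B@1 C@1
Step 4: thread C executes C2 (x = 1). Shared: x=1. PCs: A@1 B@1 C@2
Step 5: thread B executes B2 (x = x - 2). Shared: x=-1. PCs: A@1 B@2 C@2
Step 6: thread A executes A2 (x = x + 2). Shared: x=1. PCs: A@2 B@2 C@2
Step 7: thread B executes B3 (x = x + 5). Shared: x=6. PCs: A@2 B@3 C@2
Step 8: thread B executes B4 (x = x + 5). Shared: x=11. PCs: A@2 B@4 C@2
Step 9: thread C executes C3 (x = x + 2). Shared: x=13. PCs: A@2 B@4 C@3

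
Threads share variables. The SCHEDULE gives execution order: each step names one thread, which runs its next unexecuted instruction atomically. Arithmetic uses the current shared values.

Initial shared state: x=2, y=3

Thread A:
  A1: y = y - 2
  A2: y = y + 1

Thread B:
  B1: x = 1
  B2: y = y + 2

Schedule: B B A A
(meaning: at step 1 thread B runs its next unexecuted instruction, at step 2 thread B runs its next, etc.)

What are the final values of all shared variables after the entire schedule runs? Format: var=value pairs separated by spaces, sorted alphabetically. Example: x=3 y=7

Step 1: thread B executes B1 (x = 1). Shared: x=1 y=3. PCs: A@0 B@1
Step 2: thread B executes B2 (y = y + 2). Shared: x=1 y=5. PCs: A@0 B@2
Step 3: thread A executes A1 (y = y - 2). Shared: x=1 y=3. PCs: A@1 B@2
Step 4: thread A executes A2 (y = y + 1). Shared: x=1 y=4. PCs: A@2 B@2

Answer: x=1 y=4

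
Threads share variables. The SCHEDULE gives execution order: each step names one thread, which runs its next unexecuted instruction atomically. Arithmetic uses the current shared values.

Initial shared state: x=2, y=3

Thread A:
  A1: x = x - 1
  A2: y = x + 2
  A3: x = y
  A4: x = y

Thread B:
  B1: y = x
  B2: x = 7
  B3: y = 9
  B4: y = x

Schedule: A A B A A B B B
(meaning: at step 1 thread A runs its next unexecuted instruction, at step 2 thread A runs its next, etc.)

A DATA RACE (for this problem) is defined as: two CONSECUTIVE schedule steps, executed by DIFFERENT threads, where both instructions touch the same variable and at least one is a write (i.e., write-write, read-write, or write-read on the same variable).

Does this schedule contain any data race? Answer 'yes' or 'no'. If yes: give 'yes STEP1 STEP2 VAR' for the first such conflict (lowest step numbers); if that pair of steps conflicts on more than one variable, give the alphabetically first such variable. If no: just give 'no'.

Steps 1,2: same thread (A). No race.
Steps 2,3: A(y = x + 2) vs B(y = x). RACE on y (W-W).
Steps 3,4: B(y = x) vs A(x = y). RACE on x (R-W), y (W-R). Multiple vars; alphabetically first is x.
Steps 4,5: same thread (A). No race.
Steps 5,6: A(x = y) vs B(x = 7). RACE on x (W-W).
Steps 6,7: same thread (B). No race.
Steps 7,8: same thread (B). No race.
First conflict at steps 2,3.

Answer: yes 2 3 y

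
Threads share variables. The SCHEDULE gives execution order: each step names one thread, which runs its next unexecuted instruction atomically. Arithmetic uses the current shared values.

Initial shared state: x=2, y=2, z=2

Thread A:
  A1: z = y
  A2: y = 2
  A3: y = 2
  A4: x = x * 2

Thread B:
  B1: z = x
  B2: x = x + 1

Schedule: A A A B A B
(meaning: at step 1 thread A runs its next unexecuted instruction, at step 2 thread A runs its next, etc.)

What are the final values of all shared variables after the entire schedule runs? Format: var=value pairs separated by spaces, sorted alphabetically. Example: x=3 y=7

Step 1: thread A executes A1 (z = y). Shared: x=2 y=2 z=2. PCs: A@1 B@0
Step 2: thread A executes A2 (y = 2). Shared: x=2 y=2 z=2. PCs: A@2 B@0
Step 3: thread A executes A3 (y = 2). Shared: x=2 y=2 z=2. PCs: A@3 B@0
Step 4: thread B executes B1 (z = x). Shared: x=2 y=2 z=2. PCs: A@3 B@1
Step 5: thread A executes A4 (x = x * 2). Shared: x=4 y=2 z=2. PCs: A@4 B@1
Step 6: thread B executes B2 (x = x + 1). Shared: x=5 y=2 z=2. PCs: A@4 B@2

Answer: x=5 y=2 z=2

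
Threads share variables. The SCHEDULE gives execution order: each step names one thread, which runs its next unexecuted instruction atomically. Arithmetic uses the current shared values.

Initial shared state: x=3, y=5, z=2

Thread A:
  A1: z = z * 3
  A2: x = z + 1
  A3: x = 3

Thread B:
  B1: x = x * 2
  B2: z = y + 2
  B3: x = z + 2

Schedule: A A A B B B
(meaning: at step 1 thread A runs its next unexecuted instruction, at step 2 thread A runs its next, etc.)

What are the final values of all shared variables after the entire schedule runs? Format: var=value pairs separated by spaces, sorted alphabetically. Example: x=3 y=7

Step 1: thread A executes A1 (z = z * 3). Shared: x=3 y=5 z=6. PCs: A@1 B@0
Step 2: thread A executes A2 (x = z + 1). Shared: x=7 y=5 z=6. PCs: A@2 B@0
Step 3: thread A executes A3 (x = 3). Shared: x=3 y=5 z=6. PCs: A@3 B@0
Step 4: thread B executes B1 (x = x * 2). Shared: x=6 y=5 z=6. PCs: A@3 B@1
Step 5: thread B executes B2 (z = y + 2). Shared: x=6 y=5 z=7. PCs: A@3 B@2
Step 6: thread B executes B3 (x = z + 2). Shared: x=9 y=5 z=7. PCs: A@3 B@3

Answer: x=9 y=5 z=7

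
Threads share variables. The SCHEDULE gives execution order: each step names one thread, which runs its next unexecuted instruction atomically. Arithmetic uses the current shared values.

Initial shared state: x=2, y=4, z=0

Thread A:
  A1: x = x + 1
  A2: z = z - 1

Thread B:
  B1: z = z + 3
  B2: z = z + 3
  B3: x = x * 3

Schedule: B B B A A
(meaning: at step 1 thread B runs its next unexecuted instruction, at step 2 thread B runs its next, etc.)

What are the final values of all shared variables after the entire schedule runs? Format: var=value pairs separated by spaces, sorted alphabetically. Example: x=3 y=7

Step 1: thread B executes B1 (z = z + 3). Shared: x=2 y=4 z=3. PCs: A@0 B@1
Step 2: thread B executes B2 (z = z + 3). Shared: x=2 y=4 z=6. PCs: A@0 B@2
Step 3: thread B executes B3 (x = x * 3). Shared: x=6 y=4 z=6. PCs: A@0 B@3
Step 4: thread A executes A1 (x = x + 1). Shared: x=7 y=4 z=6. PCs: A@1 B@3
Step 5: thread A executes A2 (z = z - 1). Shared: x=7 y=4 z=5. PCs: A@2 B@3

Answer: x=7 y=4 z=5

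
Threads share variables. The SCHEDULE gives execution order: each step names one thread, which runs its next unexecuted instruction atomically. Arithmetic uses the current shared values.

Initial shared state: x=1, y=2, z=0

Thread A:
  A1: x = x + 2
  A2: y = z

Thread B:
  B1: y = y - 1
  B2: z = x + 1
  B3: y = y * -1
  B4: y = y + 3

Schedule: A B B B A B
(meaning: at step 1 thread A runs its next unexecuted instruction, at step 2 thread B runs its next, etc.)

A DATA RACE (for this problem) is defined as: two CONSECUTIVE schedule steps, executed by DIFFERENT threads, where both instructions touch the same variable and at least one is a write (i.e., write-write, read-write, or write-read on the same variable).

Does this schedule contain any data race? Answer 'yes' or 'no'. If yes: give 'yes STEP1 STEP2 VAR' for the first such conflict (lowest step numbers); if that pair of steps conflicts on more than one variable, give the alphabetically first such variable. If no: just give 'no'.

Steps 1,2: A(r=x,w=x) vs B(r=y,w=y). No conflict.
Steps 2,3: same thread (B). No race.
Steps 3,4: same thread (B). No race.
Steps 4,5: B(y = y * -1) vs A(y = z). RACE on y (W-W).
Steps 5,6: A(y = z) vs B(y = y + 3). RACE on y (W-W).
First conflict at steps 4,5.

Answer: yes 4 5 y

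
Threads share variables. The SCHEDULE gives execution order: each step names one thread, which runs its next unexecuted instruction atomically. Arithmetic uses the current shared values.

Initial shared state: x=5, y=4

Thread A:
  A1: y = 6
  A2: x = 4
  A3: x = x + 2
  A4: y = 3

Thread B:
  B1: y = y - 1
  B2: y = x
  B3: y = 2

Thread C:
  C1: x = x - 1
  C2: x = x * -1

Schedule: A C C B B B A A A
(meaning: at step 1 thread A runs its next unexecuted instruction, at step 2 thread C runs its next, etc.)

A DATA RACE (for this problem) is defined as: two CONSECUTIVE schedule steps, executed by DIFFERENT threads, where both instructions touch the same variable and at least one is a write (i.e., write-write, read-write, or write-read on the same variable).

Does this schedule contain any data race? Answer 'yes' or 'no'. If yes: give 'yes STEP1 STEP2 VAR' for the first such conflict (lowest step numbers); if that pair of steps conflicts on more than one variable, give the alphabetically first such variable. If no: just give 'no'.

Answer: no

Derivation:
Steps 1,2: A(r=-,w=y) vs C(r=x,w=x). No conflict.
Steps 2,3: same thread (C). No race.
Steps 3,4: C(r=x,w=x) vs B(r=y,w=y). No conflict.
Steps 4,5: same thread (B). No race.
Steps 5,6: same thread (B). No race.
Steps 6,7: B(r=-,w=y) vs A(r=-,w=x). No conflict.
Steps 7,8: same thread (A). No race.
Steps 8,9: same thread (A). No race.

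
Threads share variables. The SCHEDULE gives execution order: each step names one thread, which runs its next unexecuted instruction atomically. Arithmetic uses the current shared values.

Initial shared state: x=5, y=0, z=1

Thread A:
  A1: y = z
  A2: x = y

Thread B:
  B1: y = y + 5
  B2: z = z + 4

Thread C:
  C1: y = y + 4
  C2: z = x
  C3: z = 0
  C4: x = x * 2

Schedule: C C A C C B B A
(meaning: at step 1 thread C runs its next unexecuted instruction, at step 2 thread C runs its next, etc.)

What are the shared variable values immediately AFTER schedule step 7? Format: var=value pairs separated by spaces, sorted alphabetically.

Step 1: thread C executes C1 (y = y + 4). Shared: x=5 y=4 z=1. PCs: A@0 B@0 C@1
Step 2: thread C executes C2 (z = x). Shared: x=5 y=4 z=5. PCs: A@0 B@0 C@2
Step 3: thread A executes A1 (y = z). Shared: x=5 y=5 z=5. PCs: A@1 B@0 C@2
Step 4: thread C executes C3 (z = 0). Shared: x=5 y=5 z=0. PCs: A@1 B@0 C@3
Step 5: thread C executes C4 (x = x * 2). Shared: x=10 y=5 z=0. PCs: A@1 B@0 C@4
Step 6: thread B executes B1 (y = y + 5). Shared: x=10 y=10 z=0. PCs: A@1 B@1 C@4
Step 7: thread B executes B2 (z = z + 4). Shared: x=10 y=10 z=4. PCs: A@1 B@2 C@4

Answer: x=10 y=10 z=4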